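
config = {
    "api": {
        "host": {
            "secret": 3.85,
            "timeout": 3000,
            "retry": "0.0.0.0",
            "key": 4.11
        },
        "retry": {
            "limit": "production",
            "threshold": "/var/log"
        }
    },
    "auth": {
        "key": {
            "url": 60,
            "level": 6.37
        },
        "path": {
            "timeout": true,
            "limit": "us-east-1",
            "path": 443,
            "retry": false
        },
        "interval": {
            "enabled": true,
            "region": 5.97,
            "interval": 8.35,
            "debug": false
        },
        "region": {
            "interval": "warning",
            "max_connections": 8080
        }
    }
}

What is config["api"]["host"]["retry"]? "0.0.0.0"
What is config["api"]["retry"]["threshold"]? "/var/log"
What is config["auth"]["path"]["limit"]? "us-east-1"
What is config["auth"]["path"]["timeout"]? True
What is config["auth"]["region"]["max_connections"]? 8080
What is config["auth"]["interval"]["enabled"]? True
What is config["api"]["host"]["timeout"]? 3000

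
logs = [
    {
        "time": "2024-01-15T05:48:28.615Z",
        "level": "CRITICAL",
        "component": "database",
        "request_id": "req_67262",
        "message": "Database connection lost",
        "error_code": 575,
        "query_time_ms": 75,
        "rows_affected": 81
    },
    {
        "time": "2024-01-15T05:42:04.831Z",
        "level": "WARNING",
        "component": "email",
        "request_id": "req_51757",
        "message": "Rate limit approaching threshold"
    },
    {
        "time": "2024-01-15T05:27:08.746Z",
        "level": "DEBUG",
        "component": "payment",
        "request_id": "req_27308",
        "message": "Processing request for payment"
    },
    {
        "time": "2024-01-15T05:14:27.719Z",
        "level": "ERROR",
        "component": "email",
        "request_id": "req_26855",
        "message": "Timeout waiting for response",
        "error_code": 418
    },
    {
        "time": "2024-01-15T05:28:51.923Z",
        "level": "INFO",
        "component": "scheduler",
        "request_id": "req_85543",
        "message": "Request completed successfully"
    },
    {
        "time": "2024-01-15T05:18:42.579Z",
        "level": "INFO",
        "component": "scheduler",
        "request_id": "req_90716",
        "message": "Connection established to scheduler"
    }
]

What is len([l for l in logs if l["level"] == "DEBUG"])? 1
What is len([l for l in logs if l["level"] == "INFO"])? 2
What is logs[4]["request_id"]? "req_85543"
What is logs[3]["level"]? "ERROR"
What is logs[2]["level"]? "DEBUG"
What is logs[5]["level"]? "INFO"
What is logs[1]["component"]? "email"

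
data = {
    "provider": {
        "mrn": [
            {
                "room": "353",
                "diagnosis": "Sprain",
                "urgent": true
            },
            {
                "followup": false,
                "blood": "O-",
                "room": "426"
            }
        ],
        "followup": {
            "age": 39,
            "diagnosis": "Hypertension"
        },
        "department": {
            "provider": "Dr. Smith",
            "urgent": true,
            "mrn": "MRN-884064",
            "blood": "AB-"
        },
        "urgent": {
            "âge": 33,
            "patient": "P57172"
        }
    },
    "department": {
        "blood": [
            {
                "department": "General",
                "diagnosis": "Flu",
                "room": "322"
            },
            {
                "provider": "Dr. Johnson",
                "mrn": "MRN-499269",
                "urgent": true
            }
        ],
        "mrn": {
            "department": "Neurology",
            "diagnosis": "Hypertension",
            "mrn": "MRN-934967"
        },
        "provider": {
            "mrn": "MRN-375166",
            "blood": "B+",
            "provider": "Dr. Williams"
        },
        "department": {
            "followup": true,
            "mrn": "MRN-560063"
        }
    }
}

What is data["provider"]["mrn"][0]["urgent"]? True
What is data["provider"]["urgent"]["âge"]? 33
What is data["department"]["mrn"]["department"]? "Neurology"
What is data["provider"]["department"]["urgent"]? True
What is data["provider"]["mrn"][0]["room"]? "353"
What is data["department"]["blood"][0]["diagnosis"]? "Flu"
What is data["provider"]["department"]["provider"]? "Dr. Smith"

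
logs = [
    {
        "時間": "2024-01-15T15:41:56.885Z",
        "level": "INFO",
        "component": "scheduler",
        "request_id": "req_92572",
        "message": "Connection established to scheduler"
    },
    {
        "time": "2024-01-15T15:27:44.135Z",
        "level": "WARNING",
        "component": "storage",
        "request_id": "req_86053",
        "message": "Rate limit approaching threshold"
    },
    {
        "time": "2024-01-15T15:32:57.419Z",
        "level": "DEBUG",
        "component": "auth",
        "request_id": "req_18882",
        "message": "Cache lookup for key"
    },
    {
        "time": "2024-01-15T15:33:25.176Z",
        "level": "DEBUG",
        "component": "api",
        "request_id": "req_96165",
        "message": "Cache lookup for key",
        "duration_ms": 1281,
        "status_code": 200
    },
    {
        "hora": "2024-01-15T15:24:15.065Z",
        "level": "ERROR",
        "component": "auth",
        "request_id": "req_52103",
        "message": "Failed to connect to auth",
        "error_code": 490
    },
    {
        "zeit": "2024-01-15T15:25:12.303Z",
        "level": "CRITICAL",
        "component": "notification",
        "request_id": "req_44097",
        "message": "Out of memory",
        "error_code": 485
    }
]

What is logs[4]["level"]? "ERROR"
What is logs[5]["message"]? "Out of memory"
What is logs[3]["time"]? "2024-01-15T15:33:25.176Z"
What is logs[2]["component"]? "auth"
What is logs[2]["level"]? "DEBUG"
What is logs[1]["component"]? "storage"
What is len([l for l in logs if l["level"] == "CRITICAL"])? 1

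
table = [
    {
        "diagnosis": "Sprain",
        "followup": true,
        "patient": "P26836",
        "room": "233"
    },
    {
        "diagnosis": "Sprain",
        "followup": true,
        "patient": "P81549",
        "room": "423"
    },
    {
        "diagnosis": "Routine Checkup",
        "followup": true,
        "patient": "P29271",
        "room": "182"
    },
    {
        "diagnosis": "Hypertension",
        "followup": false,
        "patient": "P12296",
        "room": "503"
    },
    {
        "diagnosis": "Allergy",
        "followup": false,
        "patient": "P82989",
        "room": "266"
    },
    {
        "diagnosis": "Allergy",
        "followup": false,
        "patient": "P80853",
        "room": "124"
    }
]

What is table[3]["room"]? "503"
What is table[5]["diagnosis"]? "Allergy"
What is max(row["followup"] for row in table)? True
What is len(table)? 6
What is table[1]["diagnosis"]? "Sprain"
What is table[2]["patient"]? "P29271"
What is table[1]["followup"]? True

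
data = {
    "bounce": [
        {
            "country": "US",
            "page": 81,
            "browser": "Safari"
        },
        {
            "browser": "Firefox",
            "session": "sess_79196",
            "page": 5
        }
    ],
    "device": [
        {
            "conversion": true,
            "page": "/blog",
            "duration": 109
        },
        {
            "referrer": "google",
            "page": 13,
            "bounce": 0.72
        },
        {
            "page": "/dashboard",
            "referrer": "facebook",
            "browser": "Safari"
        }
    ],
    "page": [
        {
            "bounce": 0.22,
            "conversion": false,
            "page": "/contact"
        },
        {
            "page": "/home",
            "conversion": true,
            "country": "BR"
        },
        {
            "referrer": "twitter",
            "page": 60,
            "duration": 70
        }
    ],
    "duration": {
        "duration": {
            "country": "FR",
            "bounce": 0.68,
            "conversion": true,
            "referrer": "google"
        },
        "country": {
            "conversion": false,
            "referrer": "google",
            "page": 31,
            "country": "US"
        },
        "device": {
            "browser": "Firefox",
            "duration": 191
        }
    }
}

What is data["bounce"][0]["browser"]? "Safari"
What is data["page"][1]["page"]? "/home"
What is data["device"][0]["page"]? "/blog"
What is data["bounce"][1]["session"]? "sess_79196"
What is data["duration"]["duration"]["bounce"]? 0.68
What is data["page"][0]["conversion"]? False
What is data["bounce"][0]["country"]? "US"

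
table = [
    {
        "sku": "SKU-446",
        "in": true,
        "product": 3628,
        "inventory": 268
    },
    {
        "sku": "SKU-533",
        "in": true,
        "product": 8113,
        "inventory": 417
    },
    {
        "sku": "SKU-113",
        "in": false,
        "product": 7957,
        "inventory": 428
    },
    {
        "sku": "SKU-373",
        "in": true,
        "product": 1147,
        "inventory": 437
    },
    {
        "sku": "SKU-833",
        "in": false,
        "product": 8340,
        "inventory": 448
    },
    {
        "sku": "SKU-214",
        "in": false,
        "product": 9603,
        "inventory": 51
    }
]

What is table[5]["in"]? False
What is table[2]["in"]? False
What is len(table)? 6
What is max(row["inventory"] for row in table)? 448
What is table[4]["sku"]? "SKU-833"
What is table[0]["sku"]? "SKU-446"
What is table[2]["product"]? 7957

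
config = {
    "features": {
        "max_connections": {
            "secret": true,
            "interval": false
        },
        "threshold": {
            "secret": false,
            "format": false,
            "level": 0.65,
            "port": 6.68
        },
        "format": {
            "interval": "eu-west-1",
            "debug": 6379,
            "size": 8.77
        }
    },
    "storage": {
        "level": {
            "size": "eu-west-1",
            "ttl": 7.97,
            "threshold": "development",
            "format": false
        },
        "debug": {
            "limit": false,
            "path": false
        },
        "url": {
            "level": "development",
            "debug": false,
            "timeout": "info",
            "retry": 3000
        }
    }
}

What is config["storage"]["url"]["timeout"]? "info"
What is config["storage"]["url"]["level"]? "development"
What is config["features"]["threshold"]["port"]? 6.68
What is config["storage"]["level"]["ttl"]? 7.97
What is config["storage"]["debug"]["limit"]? False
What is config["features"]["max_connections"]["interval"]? False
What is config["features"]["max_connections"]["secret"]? True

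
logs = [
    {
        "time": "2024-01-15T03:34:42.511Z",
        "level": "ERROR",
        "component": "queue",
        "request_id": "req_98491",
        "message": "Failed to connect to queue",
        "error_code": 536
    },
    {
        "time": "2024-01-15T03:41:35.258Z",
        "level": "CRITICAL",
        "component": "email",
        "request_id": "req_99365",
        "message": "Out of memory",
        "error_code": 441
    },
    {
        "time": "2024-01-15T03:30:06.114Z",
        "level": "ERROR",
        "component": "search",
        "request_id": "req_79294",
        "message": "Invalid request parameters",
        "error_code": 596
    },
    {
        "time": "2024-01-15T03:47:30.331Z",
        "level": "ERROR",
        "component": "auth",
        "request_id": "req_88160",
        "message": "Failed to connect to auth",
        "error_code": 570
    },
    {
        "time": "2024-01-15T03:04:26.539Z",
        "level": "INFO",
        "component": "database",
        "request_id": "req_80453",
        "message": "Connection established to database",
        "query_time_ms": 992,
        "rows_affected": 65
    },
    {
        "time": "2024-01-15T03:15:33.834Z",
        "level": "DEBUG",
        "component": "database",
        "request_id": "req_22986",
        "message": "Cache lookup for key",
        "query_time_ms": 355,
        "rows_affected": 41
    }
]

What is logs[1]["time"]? "2024-01-15T03:41:35.258Z"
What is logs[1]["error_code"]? 441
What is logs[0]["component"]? "queue"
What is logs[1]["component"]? "email"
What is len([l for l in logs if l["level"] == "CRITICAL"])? 1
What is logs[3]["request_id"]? "req_88160"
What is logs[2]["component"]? "search"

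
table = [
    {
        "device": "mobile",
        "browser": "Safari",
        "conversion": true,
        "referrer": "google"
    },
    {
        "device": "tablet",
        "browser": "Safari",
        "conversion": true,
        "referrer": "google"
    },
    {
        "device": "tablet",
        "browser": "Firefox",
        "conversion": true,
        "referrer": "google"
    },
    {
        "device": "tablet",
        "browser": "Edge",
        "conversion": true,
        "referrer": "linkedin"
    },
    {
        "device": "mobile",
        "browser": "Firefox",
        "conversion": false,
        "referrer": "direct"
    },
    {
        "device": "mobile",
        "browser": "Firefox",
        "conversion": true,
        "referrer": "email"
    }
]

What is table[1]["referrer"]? "google"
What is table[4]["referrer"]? "direct"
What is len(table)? 6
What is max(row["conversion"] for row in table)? True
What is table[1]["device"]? "tablet"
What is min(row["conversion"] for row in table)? False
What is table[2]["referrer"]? "google"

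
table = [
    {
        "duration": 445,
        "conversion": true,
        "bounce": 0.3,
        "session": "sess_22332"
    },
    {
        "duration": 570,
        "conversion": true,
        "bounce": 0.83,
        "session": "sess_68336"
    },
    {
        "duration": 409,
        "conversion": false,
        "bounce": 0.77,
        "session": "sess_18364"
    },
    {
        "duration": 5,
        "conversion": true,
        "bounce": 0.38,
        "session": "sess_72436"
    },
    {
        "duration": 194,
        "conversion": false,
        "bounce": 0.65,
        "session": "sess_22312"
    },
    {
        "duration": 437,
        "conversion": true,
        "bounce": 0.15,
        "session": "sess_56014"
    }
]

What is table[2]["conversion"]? False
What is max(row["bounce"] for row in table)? 0.83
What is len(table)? 6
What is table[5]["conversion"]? True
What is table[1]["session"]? "sess_68336"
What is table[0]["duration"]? 445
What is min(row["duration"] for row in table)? 5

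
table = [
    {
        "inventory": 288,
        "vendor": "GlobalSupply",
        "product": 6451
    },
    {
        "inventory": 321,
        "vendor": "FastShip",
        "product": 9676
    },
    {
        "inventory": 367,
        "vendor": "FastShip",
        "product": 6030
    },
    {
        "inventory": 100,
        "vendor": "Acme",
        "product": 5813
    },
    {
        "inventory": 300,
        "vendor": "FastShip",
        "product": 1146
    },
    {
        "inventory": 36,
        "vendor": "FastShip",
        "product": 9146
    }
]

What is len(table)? 6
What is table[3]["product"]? 5813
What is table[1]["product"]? 9676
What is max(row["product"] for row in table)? 9676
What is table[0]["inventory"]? 288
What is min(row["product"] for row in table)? 1146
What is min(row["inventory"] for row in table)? 36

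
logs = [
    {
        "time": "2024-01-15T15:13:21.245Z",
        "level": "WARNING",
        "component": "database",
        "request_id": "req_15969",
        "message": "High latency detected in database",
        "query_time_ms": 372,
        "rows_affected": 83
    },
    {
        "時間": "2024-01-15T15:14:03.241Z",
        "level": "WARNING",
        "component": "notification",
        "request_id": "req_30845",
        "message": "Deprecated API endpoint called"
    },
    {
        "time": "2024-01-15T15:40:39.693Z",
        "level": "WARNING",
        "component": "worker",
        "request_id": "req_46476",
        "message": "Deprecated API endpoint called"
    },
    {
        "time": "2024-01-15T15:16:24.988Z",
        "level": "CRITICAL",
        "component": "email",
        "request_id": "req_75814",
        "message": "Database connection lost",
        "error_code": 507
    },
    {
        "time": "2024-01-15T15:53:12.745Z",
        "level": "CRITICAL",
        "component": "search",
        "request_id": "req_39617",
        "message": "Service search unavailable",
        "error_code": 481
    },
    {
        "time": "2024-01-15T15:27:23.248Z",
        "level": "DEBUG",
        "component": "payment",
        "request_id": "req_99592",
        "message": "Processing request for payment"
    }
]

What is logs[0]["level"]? "WARNING"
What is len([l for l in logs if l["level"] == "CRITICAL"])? 2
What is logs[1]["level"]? "WARNING"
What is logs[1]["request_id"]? "req_30845"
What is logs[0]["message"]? "High latency detected in database"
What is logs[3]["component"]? "email"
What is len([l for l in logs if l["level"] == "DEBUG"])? 1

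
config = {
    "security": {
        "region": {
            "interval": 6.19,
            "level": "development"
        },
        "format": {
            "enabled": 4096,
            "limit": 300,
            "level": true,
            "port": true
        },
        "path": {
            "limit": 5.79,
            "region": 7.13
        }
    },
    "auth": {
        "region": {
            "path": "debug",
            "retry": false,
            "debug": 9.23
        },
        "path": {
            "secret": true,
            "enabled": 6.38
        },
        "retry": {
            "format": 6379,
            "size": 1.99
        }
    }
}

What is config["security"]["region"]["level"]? "development"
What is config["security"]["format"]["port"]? True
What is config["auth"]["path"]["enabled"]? 6.38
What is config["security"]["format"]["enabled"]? 4096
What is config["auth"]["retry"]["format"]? 6379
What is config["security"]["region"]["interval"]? 6.19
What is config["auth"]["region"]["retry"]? False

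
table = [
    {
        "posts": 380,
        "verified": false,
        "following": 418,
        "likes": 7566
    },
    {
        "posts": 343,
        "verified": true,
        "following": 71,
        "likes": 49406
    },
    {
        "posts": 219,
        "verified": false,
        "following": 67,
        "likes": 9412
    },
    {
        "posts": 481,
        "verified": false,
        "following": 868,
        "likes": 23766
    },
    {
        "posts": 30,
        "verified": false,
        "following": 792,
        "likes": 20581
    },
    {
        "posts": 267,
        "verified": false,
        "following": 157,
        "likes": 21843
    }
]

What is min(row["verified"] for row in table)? False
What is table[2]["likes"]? 9412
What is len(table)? 6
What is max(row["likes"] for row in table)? 49406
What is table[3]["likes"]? 23766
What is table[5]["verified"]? False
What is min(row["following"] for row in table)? 67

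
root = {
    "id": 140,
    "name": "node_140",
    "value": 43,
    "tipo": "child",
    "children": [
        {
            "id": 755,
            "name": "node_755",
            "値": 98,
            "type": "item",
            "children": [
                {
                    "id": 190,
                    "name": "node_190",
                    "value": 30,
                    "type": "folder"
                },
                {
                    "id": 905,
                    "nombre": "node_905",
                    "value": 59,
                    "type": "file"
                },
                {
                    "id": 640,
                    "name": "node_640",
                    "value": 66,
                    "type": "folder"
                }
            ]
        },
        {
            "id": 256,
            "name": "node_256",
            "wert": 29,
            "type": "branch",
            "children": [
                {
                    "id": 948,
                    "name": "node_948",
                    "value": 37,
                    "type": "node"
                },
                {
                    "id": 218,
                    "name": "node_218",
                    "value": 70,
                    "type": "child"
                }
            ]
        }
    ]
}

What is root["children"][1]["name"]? "node_256"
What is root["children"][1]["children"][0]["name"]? "node_948"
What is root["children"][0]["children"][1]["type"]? "file"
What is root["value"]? 43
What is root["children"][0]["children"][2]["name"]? "node_640"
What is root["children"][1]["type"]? "branch"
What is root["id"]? 140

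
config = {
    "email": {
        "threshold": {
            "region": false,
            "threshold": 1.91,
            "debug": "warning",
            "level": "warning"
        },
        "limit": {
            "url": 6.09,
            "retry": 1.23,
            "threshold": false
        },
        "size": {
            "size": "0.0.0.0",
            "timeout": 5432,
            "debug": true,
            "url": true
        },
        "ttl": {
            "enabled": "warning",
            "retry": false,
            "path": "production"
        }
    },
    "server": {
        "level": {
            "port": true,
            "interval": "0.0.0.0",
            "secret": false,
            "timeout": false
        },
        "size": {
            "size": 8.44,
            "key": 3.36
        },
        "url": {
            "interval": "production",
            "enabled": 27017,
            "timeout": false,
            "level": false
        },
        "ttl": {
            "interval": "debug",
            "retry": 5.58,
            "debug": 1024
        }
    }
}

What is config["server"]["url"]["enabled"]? 27017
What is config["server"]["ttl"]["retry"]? 5.58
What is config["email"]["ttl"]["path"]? "production"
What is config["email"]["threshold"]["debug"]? "warning"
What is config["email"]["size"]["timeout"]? 5432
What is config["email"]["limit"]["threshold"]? False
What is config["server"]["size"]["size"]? 8.44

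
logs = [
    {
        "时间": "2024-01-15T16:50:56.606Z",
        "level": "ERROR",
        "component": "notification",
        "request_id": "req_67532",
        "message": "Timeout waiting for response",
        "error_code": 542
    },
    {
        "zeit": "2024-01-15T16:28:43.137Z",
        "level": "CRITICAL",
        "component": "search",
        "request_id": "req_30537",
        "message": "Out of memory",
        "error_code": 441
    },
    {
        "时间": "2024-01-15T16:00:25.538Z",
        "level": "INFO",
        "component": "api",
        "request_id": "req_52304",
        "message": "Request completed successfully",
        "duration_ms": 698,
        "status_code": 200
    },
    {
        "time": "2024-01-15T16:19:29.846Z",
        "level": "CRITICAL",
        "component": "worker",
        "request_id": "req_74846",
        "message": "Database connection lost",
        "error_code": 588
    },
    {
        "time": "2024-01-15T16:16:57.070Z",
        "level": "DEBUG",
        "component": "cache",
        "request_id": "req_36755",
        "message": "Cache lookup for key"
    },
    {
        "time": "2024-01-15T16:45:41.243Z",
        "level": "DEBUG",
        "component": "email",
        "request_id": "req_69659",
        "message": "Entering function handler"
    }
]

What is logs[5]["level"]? "DEBUG"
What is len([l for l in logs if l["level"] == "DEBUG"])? 2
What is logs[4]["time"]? "2024-01-15T16:16:57.070Z"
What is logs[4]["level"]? "DEBUG"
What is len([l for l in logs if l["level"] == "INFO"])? 1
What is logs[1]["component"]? "search"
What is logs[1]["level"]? "CRITICAL"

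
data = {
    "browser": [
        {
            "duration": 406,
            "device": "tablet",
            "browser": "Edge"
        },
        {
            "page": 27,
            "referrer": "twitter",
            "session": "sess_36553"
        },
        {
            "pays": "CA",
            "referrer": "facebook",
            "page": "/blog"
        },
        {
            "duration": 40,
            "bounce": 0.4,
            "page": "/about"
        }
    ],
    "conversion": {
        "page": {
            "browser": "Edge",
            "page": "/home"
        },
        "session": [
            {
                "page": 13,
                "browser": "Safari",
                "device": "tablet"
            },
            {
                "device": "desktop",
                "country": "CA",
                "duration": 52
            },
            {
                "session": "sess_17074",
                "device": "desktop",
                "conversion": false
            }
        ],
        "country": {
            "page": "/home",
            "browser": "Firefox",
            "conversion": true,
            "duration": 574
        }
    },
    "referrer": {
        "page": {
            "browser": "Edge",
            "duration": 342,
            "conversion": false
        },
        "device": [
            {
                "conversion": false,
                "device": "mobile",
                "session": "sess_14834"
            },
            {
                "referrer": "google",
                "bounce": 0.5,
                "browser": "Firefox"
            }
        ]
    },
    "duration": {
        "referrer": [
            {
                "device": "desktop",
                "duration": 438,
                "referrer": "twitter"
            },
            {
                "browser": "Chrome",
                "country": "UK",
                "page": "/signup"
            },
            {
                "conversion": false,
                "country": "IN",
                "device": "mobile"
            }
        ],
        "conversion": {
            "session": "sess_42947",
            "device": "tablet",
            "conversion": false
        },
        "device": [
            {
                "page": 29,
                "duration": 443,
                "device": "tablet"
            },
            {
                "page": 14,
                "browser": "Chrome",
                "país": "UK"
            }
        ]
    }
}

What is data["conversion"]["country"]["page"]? "/home"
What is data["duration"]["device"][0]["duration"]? 443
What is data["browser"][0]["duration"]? 406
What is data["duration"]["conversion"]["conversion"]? False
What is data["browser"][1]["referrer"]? "twitter"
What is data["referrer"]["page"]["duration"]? 342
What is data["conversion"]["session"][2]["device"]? "desktop"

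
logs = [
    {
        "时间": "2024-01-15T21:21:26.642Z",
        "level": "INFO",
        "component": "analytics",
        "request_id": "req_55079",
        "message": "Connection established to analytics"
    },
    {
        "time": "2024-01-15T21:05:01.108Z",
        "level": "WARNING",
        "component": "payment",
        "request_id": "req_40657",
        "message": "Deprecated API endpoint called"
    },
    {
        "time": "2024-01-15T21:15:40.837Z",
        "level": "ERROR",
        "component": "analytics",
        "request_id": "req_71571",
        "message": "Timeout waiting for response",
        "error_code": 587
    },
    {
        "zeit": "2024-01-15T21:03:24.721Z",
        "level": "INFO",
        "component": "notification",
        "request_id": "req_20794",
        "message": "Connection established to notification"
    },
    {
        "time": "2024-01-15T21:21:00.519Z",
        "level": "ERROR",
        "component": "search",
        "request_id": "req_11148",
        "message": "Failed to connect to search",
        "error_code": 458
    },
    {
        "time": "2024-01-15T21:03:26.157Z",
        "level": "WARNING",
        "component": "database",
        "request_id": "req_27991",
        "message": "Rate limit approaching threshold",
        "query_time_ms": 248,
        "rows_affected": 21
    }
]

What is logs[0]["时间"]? "2024-01-15T21:21:26.642Z"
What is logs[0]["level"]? "INFO"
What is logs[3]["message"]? "Connection established to notification"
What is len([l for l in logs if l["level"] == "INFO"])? 2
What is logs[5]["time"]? "2024-01-15T21:03:26.157Z"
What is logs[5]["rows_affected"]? 21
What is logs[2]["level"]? "ERROR"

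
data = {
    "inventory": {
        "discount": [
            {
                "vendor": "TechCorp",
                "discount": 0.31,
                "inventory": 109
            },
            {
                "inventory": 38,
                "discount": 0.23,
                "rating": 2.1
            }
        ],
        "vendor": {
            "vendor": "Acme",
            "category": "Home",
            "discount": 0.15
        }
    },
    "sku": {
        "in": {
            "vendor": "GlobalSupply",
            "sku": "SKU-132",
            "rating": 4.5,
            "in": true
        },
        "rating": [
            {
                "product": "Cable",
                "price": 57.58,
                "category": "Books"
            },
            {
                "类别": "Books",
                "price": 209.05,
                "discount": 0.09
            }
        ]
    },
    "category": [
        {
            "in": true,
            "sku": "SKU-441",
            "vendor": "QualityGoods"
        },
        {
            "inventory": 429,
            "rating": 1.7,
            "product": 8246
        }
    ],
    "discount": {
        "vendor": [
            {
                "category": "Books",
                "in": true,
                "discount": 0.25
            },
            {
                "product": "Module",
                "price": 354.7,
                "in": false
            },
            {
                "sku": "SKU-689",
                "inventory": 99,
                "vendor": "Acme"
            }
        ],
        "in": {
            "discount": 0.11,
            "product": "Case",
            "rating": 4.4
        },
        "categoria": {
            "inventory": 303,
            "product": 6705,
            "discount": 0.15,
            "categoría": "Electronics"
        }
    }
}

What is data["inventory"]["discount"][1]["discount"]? 0.23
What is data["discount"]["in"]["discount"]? 0.11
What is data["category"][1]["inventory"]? 429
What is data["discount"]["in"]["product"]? "Case"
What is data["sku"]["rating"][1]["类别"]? "Books"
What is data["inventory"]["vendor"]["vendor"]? "Acme"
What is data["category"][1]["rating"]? 1.7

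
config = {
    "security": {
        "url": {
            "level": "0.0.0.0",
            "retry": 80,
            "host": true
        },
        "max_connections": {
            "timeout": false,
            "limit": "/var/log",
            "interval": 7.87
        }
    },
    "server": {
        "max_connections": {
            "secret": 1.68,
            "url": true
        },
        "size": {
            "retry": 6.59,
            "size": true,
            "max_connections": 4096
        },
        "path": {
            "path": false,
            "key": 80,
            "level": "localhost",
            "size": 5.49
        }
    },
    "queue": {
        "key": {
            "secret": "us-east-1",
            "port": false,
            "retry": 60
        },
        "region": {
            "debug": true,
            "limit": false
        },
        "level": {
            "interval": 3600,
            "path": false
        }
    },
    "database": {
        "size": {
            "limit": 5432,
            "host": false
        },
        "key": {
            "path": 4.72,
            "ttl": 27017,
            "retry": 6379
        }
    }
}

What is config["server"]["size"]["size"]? True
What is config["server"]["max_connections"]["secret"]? 1.68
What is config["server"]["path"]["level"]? "localhost"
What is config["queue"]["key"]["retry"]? 60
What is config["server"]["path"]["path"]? False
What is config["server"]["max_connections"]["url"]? True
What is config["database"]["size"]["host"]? False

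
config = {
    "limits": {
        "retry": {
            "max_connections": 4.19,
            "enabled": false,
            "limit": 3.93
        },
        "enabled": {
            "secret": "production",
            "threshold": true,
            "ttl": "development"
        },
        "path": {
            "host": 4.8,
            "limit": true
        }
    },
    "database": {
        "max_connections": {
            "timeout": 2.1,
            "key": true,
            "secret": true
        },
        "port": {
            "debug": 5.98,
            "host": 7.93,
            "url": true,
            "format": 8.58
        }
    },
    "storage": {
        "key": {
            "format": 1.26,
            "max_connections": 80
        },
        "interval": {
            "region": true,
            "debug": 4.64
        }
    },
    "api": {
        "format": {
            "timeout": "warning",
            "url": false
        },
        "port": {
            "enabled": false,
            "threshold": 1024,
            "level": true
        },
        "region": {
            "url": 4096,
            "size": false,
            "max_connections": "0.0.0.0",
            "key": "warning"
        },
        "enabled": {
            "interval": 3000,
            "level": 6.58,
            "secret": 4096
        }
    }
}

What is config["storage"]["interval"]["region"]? True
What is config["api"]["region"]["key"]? "warning"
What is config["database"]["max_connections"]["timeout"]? 2.1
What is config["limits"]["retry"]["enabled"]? False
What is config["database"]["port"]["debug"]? 5.98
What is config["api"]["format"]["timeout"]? "warning"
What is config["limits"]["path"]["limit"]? True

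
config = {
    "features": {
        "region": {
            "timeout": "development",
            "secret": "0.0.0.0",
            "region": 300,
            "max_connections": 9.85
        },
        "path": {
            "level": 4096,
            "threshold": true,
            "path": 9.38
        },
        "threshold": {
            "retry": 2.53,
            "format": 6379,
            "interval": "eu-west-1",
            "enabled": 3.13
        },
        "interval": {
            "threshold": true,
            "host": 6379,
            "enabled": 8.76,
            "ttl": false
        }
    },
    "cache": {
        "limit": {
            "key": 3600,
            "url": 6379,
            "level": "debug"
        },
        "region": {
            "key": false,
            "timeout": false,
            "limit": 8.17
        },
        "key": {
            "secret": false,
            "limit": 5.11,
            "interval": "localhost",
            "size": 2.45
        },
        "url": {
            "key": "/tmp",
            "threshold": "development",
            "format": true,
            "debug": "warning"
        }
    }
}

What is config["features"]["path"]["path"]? 9.38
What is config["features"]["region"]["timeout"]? "development"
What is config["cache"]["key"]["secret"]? False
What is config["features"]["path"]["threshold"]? True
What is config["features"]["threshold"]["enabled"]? 3.13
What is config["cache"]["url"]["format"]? True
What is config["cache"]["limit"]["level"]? "debug"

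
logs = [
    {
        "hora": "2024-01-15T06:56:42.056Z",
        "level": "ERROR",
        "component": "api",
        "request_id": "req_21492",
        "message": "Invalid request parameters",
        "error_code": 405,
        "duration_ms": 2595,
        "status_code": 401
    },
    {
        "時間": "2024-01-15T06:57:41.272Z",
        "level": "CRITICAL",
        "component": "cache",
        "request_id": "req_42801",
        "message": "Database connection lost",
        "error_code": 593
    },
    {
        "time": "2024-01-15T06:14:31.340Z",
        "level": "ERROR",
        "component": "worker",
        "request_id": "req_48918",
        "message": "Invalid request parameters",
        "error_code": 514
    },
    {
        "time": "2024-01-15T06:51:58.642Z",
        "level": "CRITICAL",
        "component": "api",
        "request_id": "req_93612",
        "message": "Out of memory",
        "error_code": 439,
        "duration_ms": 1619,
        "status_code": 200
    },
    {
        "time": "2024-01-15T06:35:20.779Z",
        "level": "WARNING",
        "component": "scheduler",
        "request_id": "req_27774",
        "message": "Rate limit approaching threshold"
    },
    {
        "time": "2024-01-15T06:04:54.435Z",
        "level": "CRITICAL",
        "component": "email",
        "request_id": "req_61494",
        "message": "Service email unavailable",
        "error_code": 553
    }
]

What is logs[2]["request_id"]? "req_48918"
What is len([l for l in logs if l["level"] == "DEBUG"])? 0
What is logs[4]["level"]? "WARNING"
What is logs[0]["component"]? "api"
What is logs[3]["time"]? "2024-01-15T06:51:58.642Z"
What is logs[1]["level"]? "CRITICAL"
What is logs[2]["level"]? "ERROR"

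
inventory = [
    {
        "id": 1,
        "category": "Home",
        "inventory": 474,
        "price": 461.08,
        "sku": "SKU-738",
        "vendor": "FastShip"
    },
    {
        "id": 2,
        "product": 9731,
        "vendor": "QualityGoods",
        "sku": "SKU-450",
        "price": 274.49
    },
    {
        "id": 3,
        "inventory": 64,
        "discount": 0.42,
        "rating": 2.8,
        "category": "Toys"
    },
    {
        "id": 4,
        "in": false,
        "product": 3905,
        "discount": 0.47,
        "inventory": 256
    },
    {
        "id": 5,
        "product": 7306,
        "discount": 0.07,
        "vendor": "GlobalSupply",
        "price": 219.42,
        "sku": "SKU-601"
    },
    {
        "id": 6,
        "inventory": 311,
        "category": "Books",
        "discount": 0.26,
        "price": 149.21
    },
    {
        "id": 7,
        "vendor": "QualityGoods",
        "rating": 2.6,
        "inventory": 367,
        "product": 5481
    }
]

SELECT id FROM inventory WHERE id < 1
[]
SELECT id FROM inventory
[1, 2, 3, 4, 5, 6, 7]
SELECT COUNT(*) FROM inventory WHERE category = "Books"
1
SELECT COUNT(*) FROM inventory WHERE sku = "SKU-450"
1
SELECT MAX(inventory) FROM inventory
474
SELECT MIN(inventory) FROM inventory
64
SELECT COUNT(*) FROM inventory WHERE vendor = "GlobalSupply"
1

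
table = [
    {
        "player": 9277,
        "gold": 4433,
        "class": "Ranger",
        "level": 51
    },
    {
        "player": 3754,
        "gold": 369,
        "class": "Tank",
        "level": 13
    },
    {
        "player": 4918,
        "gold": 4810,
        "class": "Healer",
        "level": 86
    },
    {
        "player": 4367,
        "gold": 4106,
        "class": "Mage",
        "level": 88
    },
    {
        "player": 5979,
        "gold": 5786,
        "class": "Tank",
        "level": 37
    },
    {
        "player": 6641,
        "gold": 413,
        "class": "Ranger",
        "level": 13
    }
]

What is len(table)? 6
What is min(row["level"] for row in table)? 13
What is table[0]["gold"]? 4433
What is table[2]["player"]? 4918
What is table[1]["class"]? "Tank"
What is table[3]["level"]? 88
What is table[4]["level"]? 37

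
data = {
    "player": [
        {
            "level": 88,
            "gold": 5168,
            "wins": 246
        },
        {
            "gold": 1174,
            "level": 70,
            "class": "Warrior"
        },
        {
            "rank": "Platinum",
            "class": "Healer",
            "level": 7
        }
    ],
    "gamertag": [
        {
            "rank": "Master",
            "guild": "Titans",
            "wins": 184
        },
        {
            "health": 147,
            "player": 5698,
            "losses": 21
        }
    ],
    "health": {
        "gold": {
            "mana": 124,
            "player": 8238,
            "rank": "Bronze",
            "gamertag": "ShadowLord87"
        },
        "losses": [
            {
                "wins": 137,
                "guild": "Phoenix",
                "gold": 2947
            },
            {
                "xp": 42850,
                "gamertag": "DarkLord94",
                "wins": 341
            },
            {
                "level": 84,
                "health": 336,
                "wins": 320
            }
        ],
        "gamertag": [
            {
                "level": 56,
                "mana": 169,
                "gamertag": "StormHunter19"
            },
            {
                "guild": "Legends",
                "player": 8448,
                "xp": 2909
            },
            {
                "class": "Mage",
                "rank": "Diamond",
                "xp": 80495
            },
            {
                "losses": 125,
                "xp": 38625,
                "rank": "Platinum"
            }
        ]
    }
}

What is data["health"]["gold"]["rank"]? "Bronze"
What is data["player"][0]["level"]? 88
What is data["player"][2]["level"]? 7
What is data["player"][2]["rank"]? "Platinum"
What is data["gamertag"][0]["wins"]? 184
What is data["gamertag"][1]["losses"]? 21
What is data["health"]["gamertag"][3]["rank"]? "Platinum"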